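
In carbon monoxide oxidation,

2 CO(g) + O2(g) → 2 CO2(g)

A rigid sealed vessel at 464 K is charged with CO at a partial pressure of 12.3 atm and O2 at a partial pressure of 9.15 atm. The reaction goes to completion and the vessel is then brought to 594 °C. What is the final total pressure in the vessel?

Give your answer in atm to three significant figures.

Because the vessel is rigid and T is held at 464 K, work the stoichiometry in partial pressures (P_i = n_iRT/V).
P(O2) required for 12.3 atm of CO = (1/2) × 12.3 = 6.150 atm; available 9.15 atm, so CO is limiting.
P(O2) remaining = 9.15 − (1/2) × 12.3 = 3.000 atm
P(gaseous products) = (2)/2 × 12.3 = 12.30 atm
P_total at 464 K = 3.000 + 12.30 = 15.30 atm
Scaling to 594 °C: P = 15.30 × 867.15/464 = 28.59 atm

28.6 atm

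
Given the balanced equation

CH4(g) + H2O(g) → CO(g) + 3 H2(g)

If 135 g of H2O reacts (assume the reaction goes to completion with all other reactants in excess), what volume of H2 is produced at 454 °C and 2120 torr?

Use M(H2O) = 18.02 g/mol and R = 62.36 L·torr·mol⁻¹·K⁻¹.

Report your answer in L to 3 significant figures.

481 L

n(H2O) = 135.0 / 18.02 = 7.492 mol
n(H2) = (3/1) × 7.492 = 22.48 mol
V = nRT/P = 22.48 × 62.36 × 727.15 / 2120 = 480.8 L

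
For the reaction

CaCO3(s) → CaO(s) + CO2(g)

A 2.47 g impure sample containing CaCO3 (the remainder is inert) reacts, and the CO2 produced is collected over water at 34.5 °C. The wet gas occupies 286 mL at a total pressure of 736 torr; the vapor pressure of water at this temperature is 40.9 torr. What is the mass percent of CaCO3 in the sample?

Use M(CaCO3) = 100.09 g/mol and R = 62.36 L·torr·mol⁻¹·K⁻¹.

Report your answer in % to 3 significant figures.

42.0 %

P(CO2) = 736 − 40.9 = 695.1 torr
n(CO2) = PV/RT = (695.1 × 0.2860) / (62.36 × 307.65) = 0.01036 mol
n(CaCO3) = (1/1) × 0.01036 = 0.01036 mol
m(CaCO3) = 0.01036 × 100.09 = 1.037 g
%CaCO3 = 1.037 / 2.47 × 100 = 41.98%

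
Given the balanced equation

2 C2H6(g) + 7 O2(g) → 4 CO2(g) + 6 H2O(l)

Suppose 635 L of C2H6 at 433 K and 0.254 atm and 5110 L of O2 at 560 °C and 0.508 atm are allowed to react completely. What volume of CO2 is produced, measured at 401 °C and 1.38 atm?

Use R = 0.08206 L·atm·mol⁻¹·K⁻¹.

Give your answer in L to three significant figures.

n(C2H6) = PV/RT = (0.254 × 635) / (0.08206 × 433) = 4.539 mol
n(O2) = PV/RT = (0.508 × 5110) / (0.08206 × 833.15) = 37.97 mol
For 4.539 mol C2H6, stoichiometry requires (7/2) × 4.539 = 15.89 mol O2; 37.97 mol is available, so C2H6 is limiting.
n(CO2) = (4/2) × 4.539 = 9.078 mol
V(CO2) = nRT/P = 9.078 × 0.08206 × 674.15 / 1.38 = 363.9 L

364 L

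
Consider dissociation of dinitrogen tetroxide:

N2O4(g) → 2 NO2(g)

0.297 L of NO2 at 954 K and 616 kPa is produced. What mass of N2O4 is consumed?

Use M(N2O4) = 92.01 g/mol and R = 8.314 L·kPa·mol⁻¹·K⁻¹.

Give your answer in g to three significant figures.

1.06 g

n(NO2) = PV/RT = (616 × 0.297) / (8.314 × 954) = 0.02307 mol
n(N2O4) = (1/2) × 0.02307 = 0.01154 mol
m(N2O4) = 0.01154 × 92.01 = 1.062 g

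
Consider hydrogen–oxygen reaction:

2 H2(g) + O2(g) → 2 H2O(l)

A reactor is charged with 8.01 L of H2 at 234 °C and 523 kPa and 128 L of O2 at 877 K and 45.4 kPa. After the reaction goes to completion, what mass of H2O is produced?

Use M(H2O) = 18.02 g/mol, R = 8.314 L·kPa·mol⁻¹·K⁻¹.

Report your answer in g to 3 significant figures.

17.9 g

n(H2) = PV/RT = (523 × 8.01) / (8.314 × 507.15) = 0.9935 mol
n(O2) = PV/RT = (45.4 × 128) / (8.314 × 877) = 0.7970 mol
For 0.9935 mol H2, stoichiometry requires (1/2) × 0.9935 = 0.4968 mol O2; 0.7970 mol is available, so H2 is limiting.
n(H2O) = (2/2) × 0.9935 = 0.9935 mol
m(H2O) = 0.9935 × 18.02 = 17.90 g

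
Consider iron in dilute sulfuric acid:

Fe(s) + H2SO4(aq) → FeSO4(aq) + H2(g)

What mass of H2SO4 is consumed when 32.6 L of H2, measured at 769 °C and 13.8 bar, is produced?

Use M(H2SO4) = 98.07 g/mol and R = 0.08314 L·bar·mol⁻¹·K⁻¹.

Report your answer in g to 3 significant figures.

n(H2) = PV/RT = (13.8 × 32.6) / (0.08314 × 1042.15) = 5.192 mol
n(H2SO4) = (1/1) × 5.192 = 5.192 mol
m(H2SO4) = 5.192 × 98.07 = 509.2 g

509 g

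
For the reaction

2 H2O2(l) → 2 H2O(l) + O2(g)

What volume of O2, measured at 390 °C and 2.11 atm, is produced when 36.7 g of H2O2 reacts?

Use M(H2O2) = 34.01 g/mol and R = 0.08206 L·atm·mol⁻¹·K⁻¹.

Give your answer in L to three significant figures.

13.9 L

n(H2O2) = 36.70 / 34.01 = 1.079 mol
n(O2) = (1/2) × 1.079 = 0.5395 mol
V = nRT/P = 0.5395 × 0.08206 × 663.15 / 2.11 = 13.91 L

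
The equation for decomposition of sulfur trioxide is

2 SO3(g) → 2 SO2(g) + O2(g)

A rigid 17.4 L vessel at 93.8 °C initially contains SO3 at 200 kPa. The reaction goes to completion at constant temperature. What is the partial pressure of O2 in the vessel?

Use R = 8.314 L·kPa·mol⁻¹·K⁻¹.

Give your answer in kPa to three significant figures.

100 kPa

n(SO3)₀ = PV/RT = (200 × 17.4) / (8.314 × 366.95) = 1.141 mol
n(O2) = (1/2) × 1.141 = 0.5705 mol
P(O2) = nRT/V = 0.5705 × 8.314 × 366.95 / 17.4 = 100.0 kPa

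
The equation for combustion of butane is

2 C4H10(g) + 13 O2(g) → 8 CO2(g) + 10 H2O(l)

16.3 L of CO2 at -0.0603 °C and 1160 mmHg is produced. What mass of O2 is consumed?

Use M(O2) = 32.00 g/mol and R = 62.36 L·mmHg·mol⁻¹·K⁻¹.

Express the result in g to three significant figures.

n(CO2) = PV/RT = (1160 × 16.3) / (62.36 × 273.0897) = 1.110 mol
n(O2) = (13/8) × 1.110 = 1.804 mol
m(O2) = 1.804 × 32.00 = 57.73 g

57.7 g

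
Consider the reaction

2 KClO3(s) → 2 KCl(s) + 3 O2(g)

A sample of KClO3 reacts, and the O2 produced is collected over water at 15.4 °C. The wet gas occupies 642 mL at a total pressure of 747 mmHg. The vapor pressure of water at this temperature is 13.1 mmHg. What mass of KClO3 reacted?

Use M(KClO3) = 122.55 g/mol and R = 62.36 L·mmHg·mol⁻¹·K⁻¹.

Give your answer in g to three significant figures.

2.14 g

P(O2) = 747 − 13.1 = 733.9 mmHg
n(O2) = PV/RT = (733.9 × 0.6420) / (62.36 × 288.55) = 0.02618 mol
n(KClO3) = (2/3) × 0.02618 = 0.01745 mol
m(KClO3) = 0.01745 × 122.55 = 2.138 g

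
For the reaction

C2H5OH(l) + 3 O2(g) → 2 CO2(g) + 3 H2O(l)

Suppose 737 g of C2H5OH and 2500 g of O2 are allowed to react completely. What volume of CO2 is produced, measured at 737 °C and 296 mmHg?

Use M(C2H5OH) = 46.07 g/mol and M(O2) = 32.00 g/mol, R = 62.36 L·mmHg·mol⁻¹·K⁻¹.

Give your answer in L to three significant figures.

n(C2H5OH) = 737 / 46.07 = 16.00 mol
n(O2) = 2500 / 32.00 = 78.12 mol
For 16.00 mol C2H5OH, stoichiometry requires (3/1) × 16.00 = 48.00 mol O2; 78.12 mol is available, so C2H5OH is limiting.
n(CO2) = (2/1) × 16.00 = 32.00 mol
V(CO2) = nRT/P = 32.00 × 62.36 × 1010.15 / 296 = 6810 L

6810 L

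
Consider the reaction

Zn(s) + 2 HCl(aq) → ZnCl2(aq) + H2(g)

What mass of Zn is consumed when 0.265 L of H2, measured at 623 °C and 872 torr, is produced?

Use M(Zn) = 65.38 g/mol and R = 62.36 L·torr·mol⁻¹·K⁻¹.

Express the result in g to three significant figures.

n(H2) = PV/RT = (872 × 0.265) / (62.36 × 896.15) = 0.004135 mol
n(Zn) = (1/1) × 0.004135 = 0.004135 mol
m(Zn) = 0.004135 × 65.38 = 0.2703 g

0.270 g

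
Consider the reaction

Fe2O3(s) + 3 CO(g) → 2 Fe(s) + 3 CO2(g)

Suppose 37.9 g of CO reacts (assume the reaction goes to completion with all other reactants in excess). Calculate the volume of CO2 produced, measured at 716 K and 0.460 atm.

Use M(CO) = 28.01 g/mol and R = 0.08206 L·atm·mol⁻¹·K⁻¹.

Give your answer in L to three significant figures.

173 L

n(CO) = 37.90 / 28.01 = 1.353 mol
n(CO2) = (3/3) × 1.353 = 1.353 mol
V = nRT/P = 1.353 × 0.08206 × 716 / 0.460 = 172.8 L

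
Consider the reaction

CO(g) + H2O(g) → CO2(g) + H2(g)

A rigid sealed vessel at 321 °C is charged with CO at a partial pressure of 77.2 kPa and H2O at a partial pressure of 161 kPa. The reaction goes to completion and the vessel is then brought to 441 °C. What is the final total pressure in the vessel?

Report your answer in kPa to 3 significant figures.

Because the vessel is rigid and T is held at 321 °C, work the stoichiometry in partial pressures (P_i = n_iRT/V).
P(H2O) required for 77.2 kPa of CO = (1/1) × 77.2 = 77.20 kPa; available 161 kPa, so CO is limiting.
P(H2O) remaining = 161 − (1/1) × 77.2 = 83.80 kPa
P(gaseous products) = (1+1)/1 × 77.2 = 154.4 kPa
P_total at 321 °C = 83.80 + 154.4 = 238.2 kPa
Scaling to 441 °C: P = 238.2 × 714.15/594.15 = 286.3 kPa

286 kPa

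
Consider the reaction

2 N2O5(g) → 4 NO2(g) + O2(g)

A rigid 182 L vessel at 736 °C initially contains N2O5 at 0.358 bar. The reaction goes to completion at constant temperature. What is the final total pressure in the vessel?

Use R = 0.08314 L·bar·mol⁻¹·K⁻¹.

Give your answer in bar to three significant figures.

Rigid vessel, constant T ⇒ P scales with total gas moles (2 → 5).
P_final = (5/2) × 0.358 = 0.8950 bar

0.895 bar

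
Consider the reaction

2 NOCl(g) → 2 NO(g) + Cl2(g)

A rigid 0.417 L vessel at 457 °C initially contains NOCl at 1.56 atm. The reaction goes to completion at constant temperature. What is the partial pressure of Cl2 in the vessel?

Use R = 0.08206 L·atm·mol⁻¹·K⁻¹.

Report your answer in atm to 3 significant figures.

n(NOCl)₀ = PV/RT = (1.56 × 0.417) / (0.08206 × 730.15) = 0.01086 mol
n(Cl2) = (1/2) × 0.01086 = 0.005430 mol
P(Cl2) = nRT/V = 0.005430 × 0.08206 × 730.15 / 0.417 = 0.7802 atm

0.780 atm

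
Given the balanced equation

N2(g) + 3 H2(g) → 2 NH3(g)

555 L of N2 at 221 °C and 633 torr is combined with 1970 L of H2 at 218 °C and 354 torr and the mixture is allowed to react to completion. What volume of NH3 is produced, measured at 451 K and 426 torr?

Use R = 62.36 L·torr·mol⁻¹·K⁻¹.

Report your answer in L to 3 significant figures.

n(N2) = PV/RT = (633 × 555) / (62.36 × 494.15) = 11.40 mol
n(H2) = PV/RT = (354 × 1970) / (62.36 × 491.15) = 22.77 mol
For 11.40 mol N2, stoichiometry requires (3/1) × 11.40 = 34.20 mol H2; 22.77 mol is available, so H2 is limiting.
n(NH3) = (2/3) × 22.77 = 15.18 mol
V(NH3) = nRT/P = 15.18 × 62.36 × 451 / 426 = 1002 L

1000 L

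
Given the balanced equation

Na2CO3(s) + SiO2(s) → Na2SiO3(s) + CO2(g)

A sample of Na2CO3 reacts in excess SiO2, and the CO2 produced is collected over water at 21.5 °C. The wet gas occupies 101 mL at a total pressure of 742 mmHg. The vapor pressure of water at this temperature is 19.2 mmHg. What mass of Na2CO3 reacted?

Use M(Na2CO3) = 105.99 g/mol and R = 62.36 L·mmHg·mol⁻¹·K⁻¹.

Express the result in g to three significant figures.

0.421 g

P(CO2) = 742 − 19.2 = 722.8 mmHg
n(CO2) = PV/RT = (722.8 × 0.1010) / (62.36 × 294.65) = 0.003973 mol
n(Na2CO3) = (1/1) × 0.003973 = 0.003973 mol
m(Na2CO3) = 0.003973 × 105.99 = 0.4211 g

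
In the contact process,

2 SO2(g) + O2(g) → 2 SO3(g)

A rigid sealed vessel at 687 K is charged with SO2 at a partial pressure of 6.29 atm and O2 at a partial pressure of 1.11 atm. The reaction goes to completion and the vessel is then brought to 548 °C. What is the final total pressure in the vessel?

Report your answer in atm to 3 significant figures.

Because the vessel is rigid and T is held at 687 K, work the stoichiometry in partial pressures (P_i = n_iRT/V).
P(O2) required for 6.29 atm of SO2 = (1/2) × 6.29 = 3.145 atm; available 1.11 atm, so O2 is limiting.
P(SO2) remaining = 6.29 − (2/1) × 1.11 = 4.070 atm
P(gaseous products) = (2)/1 × 1.11 = 2.220 atm
P_total at 687 K = 4.070 + 2.220 = 6.290 atm
Scaling to 548 °C: P = 6.290 × 821.15/687 = 7.518 atm

7.52 atm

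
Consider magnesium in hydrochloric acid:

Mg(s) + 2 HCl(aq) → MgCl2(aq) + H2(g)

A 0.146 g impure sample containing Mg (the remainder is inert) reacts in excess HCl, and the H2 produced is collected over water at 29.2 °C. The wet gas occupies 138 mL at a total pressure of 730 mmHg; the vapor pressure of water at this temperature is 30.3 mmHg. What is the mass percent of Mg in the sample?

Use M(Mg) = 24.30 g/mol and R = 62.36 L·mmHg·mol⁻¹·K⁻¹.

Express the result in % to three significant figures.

85.2 %

P(H2) = 730 − 30.3 = 699.7 mmHg
n(H2) = PV/RT = (699.7 × 0.1380) / (62.36 × 302.35) = 0.005121 mol
n(Mg) = (1/1) × 0.005121 = 0.005121 mol
m(Mg) = 0.005121 × 24.30 = 0.1244 g
%Mg = 0.1244 / 0.146 × 100 = 85.21%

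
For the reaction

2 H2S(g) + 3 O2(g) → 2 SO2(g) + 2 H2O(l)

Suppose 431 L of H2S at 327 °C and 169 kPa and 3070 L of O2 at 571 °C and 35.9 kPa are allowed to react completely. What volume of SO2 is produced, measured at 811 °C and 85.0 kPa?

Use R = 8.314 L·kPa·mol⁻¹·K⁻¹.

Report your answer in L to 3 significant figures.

n(H2S) = PV/RT = (169 × 431) / (8.314 × 600.15) = 14.60 mol
n(O2) = PV/RT = (35.9 × 3070) / (8.314 × 844.15) = 15.70 mol
For 14.60 mol H2S, stoichiometry requires (3/2) × 14.60 = 21.90 mol O2; 15.70 mol is available, so O2 is limiting.
n(SO2) = (2/3) × 15.70 = 10.47 mol
V(SO2) = nRT/P = 10.47 × 8.314 × 1084.15 / 85.0 = 1110 L

1110 L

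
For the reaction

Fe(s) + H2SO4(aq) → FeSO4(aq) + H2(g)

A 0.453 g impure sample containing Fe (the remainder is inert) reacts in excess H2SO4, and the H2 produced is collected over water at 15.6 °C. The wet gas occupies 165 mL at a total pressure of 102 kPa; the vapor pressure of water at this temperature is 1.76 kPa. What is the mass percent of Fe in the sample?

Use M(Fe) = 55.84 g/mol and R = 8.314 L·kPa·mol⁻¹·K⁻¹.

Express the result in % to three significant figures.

84.9 %

P(H2) = 102 − 1.76 = 100.2 kPa
n(H2) = PV/RT = (100.2 × 0.1650) / (8.314 × 288.75) = 0.006887 mol
n(Fe) = (1/1) × 0.006887 = 0.006887 mol
m(Fe) = 0.006887 × 55.84 = 0.3846 g
%Fe = 0.3846 / 0.453 × 100 = 84.90%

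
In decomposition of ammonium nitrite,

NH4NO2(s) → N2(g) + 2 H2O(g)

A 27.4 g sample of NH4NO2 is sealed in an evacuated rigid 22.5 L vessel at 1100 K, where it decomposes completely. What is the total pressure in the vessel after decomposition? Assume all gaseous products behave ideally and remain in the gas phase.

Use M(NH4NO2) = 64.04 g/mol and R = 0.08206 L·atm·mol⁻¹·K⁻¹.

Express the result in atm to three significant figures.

n(NH4NO2) = 27.4 / 64.04 = 0.4279 mol
n(gas produced) = (3/1) × 0.4279 = 1.284 mol
P = nRT/V = 1.284 × 0.08206 × 1100 / 22.5 = 5.151 atm

5.15 atm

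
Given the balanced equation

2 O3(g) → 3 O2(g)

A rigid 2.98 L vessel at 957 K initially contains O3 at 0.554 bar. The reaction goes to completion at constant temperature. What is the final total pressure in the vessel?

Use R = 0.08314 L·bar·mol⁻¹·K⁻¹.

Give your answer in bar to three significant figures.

At constant T and V, P ∝ n(gas): 2 mol gas → 3 mol gas.
P_final = (3/2) × 0.554 = 0.8310 bar

0.831 bar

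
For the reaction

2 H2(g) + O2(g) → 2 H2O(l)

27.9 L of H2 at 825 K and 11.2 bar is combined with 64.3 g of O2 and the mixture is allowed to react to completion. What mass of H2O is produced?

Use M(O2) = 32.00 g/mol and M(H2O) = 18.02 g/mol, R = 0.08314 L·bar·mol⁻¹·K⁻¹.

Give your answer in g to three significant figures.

72.4 g

n(H2) = PV/RT = (11.2 × 27.9) / (0.08314 × 825) = 4.556 mol
n(O2) = 64.3 / 32.00 = 2.009 mol
For 4.556 mol H2, stoichiometry requires (1/2) × 4.556 = 2.278 mol O2; 2.009 mol is available, so O2 is limiting.
n(H2O) = (2/1) × 2.009 = 4.018 mol
m(H2O) = 4.018 × 18.02 = 72.40 g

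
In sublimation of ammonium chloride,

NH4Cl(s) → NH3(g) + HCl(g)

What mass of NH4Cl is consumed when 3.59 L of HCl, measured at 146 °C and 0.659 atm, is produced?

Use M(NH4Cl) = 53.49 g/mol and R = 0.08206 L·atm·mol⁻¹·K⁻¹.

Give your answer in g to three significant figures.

3.68 g

n(HCl) = PV/RT = (0.659 × 3.59) / (0.08206 × 419.15) = 0.06878 mol
n(NH4Cl) = (1/1) × 0.06878 = 0.06878 mol
m(NH4Cl) = 0.06878 × 53.49 = 3.679 g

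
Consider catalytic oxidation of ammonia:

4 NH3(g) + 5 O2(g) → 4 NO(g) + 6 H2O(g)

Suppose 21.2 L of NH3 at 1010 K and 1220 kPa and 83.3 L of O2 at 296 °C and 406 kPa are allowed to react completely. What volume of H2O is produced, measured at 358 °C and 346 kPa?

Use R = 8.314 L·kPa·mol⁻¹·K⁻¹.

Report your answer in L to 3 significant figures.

70.1 L

n(NH3) = PV/RT = (1220 × 21.2) / (8.314 × 1010) = 3.080 mol
n(O2) = PV/RT = (406 × 83.3) / (8.314 × 569.15) = 7.147 mol
For 3.080 mol NH3, stoichiometry requires (5/4) × 3.080 = 3.850 mol O2; 7.147 mol is available, so NH3 is limiting.
n(H2O) = (6/4) × 3.080 = 4.620 mol
V(H2O) = nRT/P = 4.620 × 8.314 × 631.15 / 346 = 70.07 L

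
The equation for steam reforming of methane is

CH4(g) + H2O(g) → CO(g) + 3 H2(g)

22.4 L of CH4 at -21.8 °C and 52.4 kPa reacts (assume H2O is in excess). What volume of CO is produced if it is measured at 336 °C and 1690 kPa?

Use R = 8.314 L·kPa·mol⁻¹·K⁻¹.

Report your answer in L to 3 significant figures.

1.68 L

n(CH4) = PV/RT = (52.4 × 22.4) / (8.314 × 251.35) = 0.5617 mol
n(CO) = (1/1) × 0.5617 = 0.5617 mol
V = nRT/P = 0.5617 × 8.314 × 609.15 / 1690 = 1.683 L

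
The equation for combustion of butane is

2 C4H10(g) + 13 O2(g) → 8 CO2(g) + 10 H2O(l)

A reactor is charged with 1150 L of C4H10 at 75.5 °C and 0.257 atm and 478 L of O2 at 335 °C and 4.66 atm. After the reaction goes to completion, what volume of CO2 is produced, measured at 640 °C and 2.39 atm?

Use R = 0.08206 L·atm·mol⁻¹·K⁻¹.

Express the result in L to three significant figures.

n(C4H10) = PV/RT = (0.257 × 1150) / (0.08206 × 348.65) = 10.33 mol
n(O2) = PV/RT = (4.66 × 478) / (0.08206 × 608.15) = 44.63 mol
For 10.33 mol C4H10, stoichiometry requires (13/2) × 10.33 = 67.14 mol O2; 44.63 mol is available, so O2 is limiting.
n(CO2) = (8/13) × 44.63 = 27.46 mol
V(CO2) = nRT/P = 27.46 × 0.08206 × 913.15 / 2.39 = 860.9 L

861 L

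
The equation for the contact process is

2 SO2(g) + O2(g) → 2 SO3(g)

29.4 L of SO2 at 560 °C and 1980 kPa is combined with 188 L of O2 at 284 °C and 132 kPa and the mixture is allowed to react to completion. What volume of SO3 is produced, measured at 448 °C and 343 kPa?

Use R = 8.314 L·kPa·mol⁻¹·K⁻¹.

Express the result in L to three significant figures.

n(SO2) = PV/RT = (1980 × 29.4) / (8.314 × 833.15) = 8.404 mol
n(O2) = PV/RT = (132 × 188) / (8.314 × 557.15) = 5.357 mol
For 8.404 mol SO2, stoichiometry requires (1/2) × 8.404 = 4.202 mol O2; 5.357 mol is available, so SO2 is limiting.
n(SO3) = (2/2) × 8.404 = 8.404 mol
V(SO3) = nRT/P = 8.404 × 8.314 × 721.15 / 343 = 146.9 L

147 L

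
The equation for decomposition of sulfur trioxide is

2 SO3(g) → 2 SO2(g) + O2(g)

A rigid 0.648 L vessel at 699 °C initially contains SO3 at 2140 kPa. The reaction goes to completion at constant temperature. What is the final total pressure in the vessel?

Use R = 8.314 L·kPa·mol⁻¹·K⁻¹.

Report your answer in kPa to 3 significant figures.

3210 kPa

Rigid vessel, constant T ⇒ P scales with total gas moles (2 → 3).
P_final = (3/2) × 2140 = 3210 kPa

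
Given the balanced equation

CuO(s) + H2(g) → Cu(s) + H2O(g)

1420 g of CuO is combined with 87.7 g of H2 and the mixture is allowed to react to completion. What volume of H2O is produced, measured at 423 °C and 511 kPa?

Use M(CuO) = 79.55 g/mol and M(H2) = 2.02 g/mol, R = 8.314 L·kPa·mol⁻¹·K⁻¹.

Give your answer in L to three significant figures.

202 L

n(CuO) = 1420 / 79.55 = 17.85 mol
n(H2) = 87.7 / 2.02 = 43.42 mol
For 17.85 mol CuO, stoichiometry requires (1/1) × 17.85 = 17.85 mol H2; 43.42 mol is available, so CuO is limiting.
n(H2O) = (1/1) × 17.85 = 17.85 mol
V(H2O) = nRT/P = 17.85 × 8.314 × 696.15 / 511 = 202.2 L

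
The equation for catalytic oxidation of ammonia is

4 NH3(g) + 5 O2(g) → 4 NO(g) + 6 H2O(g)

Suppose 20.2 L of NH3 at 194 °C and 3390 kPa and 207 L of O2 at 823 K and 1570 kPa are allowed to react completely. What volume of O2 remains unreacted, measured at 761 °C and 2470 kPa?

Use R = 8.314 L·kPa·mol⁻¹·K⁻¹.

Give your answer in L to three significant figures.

88.6 L

n(NH3) = PV/RT = (3390 × 20.2) / (8.314 × 467.15) = 17.63 mol
n(O2) = PV/RT = (1570 × 207) / (8.314 × 823) = 47.50 mol
For 17.63 mol NH3, stoichiometry requires (5/4) × 17.63 = 22.04 mol O2; 47.50 mol is available, so NH3 is limiting.
n(O2) consumed = (5/4) × 17.63 = 22.04 mol; remaining = 47.50 − 22.04 = 25.46 mol
V(O2) = nRT/P = 25.46 × 8.314 × 1034.15 / 2470 = 88.62 L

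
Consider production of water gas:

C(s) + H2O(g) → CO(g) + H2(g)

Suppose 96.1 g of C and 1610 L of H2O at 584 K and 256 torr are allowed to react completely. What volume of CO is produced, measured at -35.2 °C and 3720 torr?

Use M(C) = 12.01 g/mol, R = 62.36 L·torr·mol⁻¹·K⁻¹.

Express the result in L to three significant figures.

n(C) = 96.1 / 12.01 = 8.002 mol
n(H2O) = PV/RT = (256 × 1610) / (62.36 × 584) = 11.32 mol
For 8.002 mol C, stoichiometry requires (1/1) × 8.002 = 8.002 mol H2O; 11.32 mol is available, so C is limiting.
n(CO) = (1/1) × 8.002 = 8.002 mol
V(CO) = nRT/P = 8.002 × 62.36 × 237.95 / 3720 = 31.92 L

31.9 L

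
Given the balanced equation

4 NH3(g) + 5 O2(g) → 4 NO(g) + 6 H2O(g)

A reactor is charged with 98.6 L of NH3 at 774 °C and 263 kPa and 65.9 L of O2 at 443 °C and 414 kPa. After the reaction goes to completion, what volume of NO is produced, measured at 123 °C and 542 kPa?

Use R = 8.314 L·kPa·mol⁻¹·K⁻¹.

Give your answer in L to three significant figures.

n(NH3) = PV/RT = (263 × 98.6) / (8.314 × 1047.15) = 2.979 mol
n(O2) = PV/RT = (414 × 65.9) / (8.314 × 716.15) = 4.582 mol
For 2.979 mol NH3, stoichiometry requires (5/4) × 2.979 = 3.724 mol O2; 4.582 mol is available, so NH3 is limiting.
n(NO) = (4/4) × 2.979 = 2.979 mol
V(NO) = nRT/P = 2.979 × 8.314 × 396.15 / 542 = 18.10 L

18.1 L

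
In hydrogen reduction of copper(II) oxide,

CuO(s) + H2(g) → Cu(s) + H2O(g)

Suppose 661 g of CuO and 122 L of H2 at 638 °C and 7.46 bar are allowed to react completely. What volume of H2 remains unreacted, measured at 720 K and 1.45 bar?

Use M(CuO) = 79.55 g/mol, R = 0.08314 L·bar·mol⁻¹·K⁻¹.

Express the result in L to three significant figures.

153 L

n(CuO) = 661 / 79.55 = 8.309 mol
n(H2) = PV/RT = (7.46 × 122) / (0.08314 × 911.15) = 12.01 mol
For 8.309 mol CuO, stoichiometry requires (1/1) × 8.309 = 8.309 mol H2; 12.01 mol is available, so CuO is limiting.
n(H2) consumed = (1/1) × 8.309 = 8.309 mol; remaining = 12.01 − 8.309 = 3.701 mol
V(H2) = nRT/P = 3.701 × 0.08314 × 720 / 1.45 = 152.8 L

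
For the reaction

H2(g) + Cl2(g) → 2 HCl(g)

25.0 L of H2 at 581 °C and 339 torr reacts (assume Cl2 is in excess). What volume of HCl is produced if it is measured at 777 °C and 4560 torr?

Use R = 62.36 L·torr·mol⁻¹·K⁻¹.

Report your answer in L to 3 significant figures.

4.57 L

n(H2) = PV/RT = (339 × 25.0) / (62.36 × 854.15) = 0.1591 mol
n(HCl) = (2/1) × 0.1591 = 0.3182 mol
V = nRT/P = 0.3182 × 62.36 × 1050.15 / 4560 = 4.570 L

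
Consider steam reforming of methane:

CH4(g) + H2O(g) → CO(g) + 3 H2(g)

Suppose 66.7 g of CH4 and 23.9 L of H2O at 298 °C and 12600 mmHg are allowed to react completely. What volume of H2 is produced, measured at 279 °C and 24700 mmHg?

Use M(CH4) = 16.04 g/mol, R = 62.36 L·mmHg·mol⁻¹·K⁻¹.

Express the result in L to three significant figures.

n(CH4) = 66.7 / 16.04 = 4.158 mol
n(H2O) = PV/RT = (12600 × 23.9) / (62.36 × 571.15) = 8.455 mol
For 4.158 mol CH4, stoichiometry requires (1/1) × 4.158 = 4.158 mol H2O; 8.455 mol is available, so CH4 is limiting.
n(H2) = (3/1) × 4.158 = 12.47 mol
V(H2) = nRT/P = 12.47 × 62.36 × 552.15 / 24700 = 17.38 L

17.4 L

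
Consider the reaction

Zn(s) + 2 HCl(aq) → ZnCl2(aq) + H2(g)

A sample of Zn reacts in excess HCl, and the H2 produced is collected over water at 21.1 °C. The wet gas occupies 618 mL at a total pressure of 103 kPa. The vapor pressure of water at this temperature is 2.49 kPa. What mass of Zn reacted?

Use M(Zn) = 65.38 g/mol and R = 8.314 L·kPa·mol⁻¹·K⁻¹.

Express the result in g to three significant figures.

1.66 g

P(H2) = 103 − 2.49 = 100.5 kPa
n(H2) = PV/RT = (100.5 × 0.6180) / (8.314 × 294.25) = 0.02539 mol
n(Zn) = (1/1) × 0.02539 = 0.02539 mol
m(Zn) = 0.02539 × 65.38 = 1.660 g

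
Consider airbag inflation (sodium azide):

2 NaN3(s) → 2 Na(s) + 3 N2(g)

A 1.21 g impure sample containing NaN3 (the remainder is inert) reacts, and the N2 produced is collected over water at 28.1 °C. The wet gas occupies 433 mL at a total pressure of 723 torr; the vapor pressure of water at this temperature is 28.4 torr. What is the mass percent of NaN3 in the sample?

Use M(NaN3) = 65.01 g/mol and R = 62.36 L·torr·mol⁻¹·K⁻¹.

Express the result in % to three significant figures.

P(N2) = 723 − 28.4 = 694.6 torr
n(N2) = PV/RT = (694.6 × 0.4330) / (62.36 × 301.25) = 0.01601 mol
n(NaN3) = (2/3) × 0.01601 = 0.01067 mol
m(NaN3) = 0.01067 × 65.01 = 0.6937 g
%NaN3 = 0.6937 / 1.21 × 100 = 57.33%

57.3 %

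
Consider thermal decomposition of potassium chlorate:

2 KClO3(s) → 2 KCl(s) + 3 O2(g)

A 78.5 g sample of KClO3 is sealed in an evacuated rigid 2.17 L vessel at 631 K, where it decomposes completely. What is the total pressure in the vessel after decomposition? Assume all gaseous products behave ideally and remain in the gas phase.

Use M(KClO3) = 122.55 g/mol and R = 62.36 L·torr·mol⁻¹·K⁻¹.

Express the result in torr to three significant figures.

n(KClO3) = 78.5 / 122.55 = 0.6406 mol
n(gas produced) = (3/2) × 0.6406 = 0.9609 mol
P = nRT/V = 0.9609 × 62.36 × 631 / 2.17 = 17420 torr

17400 torr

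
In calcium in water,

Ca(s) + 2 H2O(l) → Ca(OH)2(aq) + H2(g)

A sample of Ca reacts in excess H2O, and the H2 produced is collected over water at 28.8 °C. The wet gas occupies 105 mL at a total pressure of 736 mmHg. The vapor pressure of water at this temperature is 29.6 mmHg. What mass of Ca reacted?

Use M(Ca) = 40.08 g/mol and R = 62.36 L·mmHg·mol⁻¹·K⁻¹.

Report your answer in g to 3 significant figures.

0.158 g

P(H2) = 736 − 29.6 = 706.4 mmHg
n(H2) = PV/RT = (706.4 × 0.1050) / (62.36 × 301.95) = 0.003939 mol
n(Ca) = (1/1) × 0.003939 = 0.003939 mol
m(Ca) = 0.003939 × 40.08 = 0.1579 g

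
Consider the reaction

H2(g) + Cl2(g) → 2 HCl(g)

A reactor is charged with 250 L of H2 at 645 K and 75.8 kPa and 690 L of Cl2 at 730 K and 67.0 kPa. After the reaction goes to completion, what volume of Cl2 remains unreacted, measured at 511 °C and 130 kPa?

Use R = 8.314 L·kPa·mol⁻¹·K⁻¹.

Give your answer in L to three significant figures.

n(H2) = PV/RT = (75.8 × 250) / (8.314 × 645) = 3.534 mol
n(Cl2) = PV/RT = (67.0 × 690) / (8.314 × 730) = 7.617 mol
For 3.534 mol H2, stoichiometry requires (1/1) × 3.534 = 3.534 mol Cl2; 7.617 mol is available, so H2 is limiting.
n(Cl2) consumed = (1/1) × 3.534 = 3.534 mol; remaining = 7.617 − 3.534 = 4.083 mol
V(Cl2) = nRT/P = 4.083 × 8.314 × 784.15 / 130 = 204.8 L

205 L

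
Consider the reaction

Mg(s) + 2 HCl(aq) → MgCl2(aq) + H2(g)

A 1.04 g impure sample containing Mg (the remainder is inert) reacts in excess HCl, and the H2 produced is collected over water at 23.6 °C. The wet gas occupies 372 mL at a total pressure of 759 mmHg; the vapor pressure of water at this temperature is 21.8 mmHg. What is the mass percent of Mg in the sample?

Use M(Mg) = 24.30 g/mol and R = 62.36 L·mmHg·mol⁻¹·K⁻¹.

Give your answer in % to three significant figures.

34.6 %

P(H2) = 759 − 21.8 = 737.2 mmHg
n(H2) = PV/RT = (737.2 × 0.3720) / (62.36 × 296.75) = 0.01482 mol
n(Mg) = (1/1) × 0.01482 = 0.01482 mol
m(Mg) = 0.01482 × 24.30 = 0.3601 g
%Mg = 0.3601 / 1.04 × 100 = 34.62%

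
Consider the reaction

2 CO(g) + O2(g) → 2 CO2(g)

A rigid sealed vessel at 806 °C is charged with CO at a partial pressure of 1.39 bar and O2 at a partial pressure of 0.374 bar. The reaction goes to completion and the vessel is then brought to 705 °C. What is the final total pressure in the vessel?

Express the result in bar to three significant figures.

1.26 bar

With V and T fixed, P_i ∝ n_i, so the mole ratios apply directly to partial pressures at 806 °C.
P(O2) required for 1.39 bar of CO = (1/2) × 1.39 = 0.6950 bar; available 0.374 bar, so O2 is limiting.
P(CO) remaining = 1.39 − (2/1) × 0.374 = 0.6420 bar
P(gaseous products) = (2)/1 × 0.374 = 0.7480 bar
P_total at 806 °C = 0.6420 + 0.7480 = 1.390 bar
Scaling to 705 °C: P = 1.390 × 978.15/1079.15 = 1.260 bar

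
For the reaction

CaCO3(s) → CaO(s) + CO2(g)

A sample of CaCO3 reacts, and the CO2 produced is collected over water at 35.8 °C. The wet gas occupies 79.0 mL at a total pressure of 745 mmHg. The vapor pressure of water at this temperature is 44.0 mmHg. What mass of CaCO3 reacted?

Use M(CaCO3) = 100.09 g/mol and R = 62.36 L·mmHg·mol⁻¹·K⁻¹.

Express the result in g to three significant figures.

0.288 g

P(CO2) = 745 − 44.0 = 701.0 mmHg
n(CO2) = PV/RT = (701.0 × 0.07900) / (62.36 × 308.95) = 0.002874 mol
n(CaCO3) = (1/1) × 0.002874 = 0.002874 mol
m(CaCO3) = 0.002874 × 100.09 = 0.2877 g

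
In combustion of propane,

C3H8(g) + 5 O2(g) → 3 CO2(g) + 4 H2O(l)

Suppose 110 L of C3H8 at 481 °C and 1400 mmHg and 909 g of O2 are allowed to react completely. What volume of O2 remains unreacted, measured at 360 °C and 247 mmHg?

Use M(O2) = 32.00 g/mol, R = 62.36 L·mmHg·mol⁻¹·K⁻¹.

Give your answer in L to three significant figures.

n(C3H8) = PV/RT = (1400 × 110) / (62.36 × 754.15) = 3.275 mol
n(O2) = 909 / 32.00 = 28.41 mol
For 3.275 mol C3H8, stoichiometry requires (5/1) × 3.275 = 16.38 mol O2; 28.41 mol is available, so C3H8 is limiting.
n(O2) consumed = (5/1) × 3.275 = 16.38 mol; remaining = 28.41 − 16.38 = 12.03 mol
V(O2) = nRT/P = 12.03 × 62.36 × 633.15 / 247 = 1923 L

1920 L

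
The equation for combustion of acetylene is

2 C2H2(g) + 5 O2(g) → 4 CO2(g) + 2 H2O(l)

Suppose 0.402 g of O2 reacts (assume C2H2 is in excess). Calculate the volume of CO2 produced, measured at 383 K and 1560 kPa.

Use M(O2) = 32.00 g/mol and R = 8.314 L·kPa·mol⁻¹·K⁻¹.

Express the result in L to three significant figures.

n(O2) = 0.4020 / 32.00 = 0.01256 mol
n(CO2) = (4/5) × 0.01256 = 0.01005 mol
V = nRT/P = 0.01005 × 8.314 × 383 / 1560 = 0.02051 L

0.0205 L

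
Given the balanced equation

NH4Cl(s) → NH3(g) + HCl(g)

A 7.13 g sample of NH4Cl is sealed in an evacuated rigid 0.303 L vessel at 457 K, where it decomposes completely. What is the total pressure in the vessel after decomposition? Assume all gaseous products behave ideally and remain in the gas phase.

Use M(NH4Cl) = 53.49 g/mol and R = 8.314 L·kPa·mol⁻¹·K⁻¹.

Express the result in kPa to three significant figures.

3340 kPa

n(NH4Cl) = 7.13 / 53.49 = 0.1333 mol
n(gas produced) = (2/1) × 0.1333 = 0.2666 mol
P = nRT/V = 0.2666 × 8.314 × 457 / 0.303 = 3343 kPa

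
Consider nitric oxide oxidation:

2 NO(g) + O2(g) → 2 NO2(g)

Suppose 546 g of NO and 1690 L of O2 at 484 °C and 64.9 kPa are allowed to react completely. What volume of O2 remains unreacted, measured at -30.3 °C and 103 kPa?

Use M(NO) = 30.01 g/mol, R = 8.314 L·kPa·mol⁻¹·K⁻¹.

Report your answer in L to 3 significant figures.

n(NO) = 546 / 30.01 = 18.19 mol
n(O2) = PV/RT = (64.9 × 1690) / (8.314 × 757.15) = 17.42 mol
For 18.19 mol NO, stoichiometry requires (1/2) × 18.19 = 9.095 mol O2; 17.42 mol is available, so NO is limiting.
n(O2) consumed = (1/2) × 18.19 = 9.095 mol; remaining = 17.42 − 9.095 = 8.325 mol
V(O2) = nRT/P = 8.325 × 8.314 × 242.85 / 103 = 163.2 L

163 L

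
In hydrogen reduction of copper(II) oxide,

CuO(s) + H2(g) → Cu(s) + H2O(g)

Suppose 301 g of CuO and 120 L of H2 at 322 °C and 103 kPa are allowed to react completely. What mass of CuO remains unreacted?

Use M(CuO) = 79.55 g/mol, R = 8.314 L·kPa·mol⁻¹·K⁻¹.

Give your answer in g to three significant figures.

102 g

n(CuO) = 301 / 79.55 = 3.784 mol
n(H2) = PV/RT = (103 × 120) / (8.314 × 595.15) = 2.498 mol
For 3.784 mol CuO, stoichiometry requires (1/1) × 3.784 = 3.784 mol H2; 2.498 mol is available, so H2 is limiting.
n(CuO) consumed = (1/1) × 2.498 = 2.498 mol; remaining = 3.784 − 2.498 = 1.286 mol
m(CuO) = 1.286 × 79.55 = 102.3 g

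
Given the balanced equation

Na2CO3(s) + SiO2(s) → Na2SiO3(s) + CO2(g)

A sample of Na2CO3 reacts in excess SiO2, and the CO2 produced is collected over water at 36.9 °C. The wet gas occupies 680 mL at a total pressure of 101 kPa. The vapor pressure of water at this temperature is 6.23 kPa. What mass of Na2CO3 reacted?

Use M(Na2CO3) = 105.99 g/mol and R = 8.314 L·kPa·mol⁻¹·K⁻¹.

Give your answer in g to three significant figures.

P(CO2) = 101 − 6.23 = 94.77 kPa
n(CO2) = PV/RT = (94.77 × 0.6800) / (8.314 × 310.05) = 0.02500 mol
n(Na2CO3) = (1/1) × 0.02500 = 0.02500 mol
m(Na2CO3) = 0.02500 × 105.99 = 2.650 g

2.65 g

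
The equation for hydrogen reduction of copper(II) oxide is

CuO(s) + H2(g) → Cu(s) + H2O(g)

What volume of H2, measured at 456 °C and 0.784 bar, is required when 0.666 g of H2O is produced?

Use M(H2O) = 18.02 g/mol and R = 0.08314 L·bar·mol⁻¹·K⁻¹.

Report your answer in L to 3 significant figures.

n(H2O) = 0.6660 / 18.02 = 0.03696 mol
n(H2) = (1/1) × 0.03696 = 0.03696 mol
V = nRT/P = 0.03696 × 0.08314 × 729.15 / 0.784 = 2.858 L

2.86 L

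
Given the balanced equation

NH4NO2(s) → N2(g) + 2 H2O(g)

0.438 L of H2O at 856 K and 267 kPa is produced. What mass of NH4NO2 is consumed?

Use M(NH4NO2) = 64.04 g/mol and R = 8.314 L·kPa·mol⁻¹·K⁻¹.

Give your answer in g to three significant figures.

0.526 g

n(H2O) = PV/RT = (267 × 0.438) / (8.314 × 856) = 0.01643 mol
n(NH4NO2) = (1/2) × 0.01643 = 0.008215 mol
m(NH4NO2) = 0.008215 × 64.04 = 0.5261 g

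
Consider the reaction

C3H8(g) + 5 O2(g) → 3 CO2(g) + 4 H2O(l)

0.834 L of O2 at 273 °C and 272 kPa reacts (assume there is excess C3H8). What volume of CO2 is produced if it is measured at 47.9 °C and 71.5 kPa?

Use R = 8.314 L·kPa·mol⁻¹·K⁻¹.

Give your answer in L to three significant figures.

1.12 L

n(O2) = PV/RT = (272 × 0.834) / (8.314 × 546.15) = 0.04996 mol
n(CO2) = (3/5) × 0.04996 = 0.02998 mol
V = nRT/P = 0.02998 × 8.314 × 321.05 / 71.5 = 1.119 L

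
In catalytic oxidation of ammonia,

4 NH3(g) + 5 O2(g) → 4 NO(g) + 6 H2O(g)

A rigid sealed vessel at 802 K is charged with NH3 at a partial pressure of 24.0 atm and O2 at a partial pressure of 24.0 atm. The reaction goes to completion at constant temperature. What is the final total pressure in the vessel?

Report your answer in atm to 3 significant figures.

52.8 atm

With V and T fixed, P_i ∝ n_i, so the mole ratios apply directly to partial pressures at 802 K.
P(O2) required for 24.0 atm of NH3 = (5/4) × 24.0 = 30.00 atm; available 24.0 atm, so O2 is limiting.
P(NH3) remaining = 24.0 − (4/5) × 24.0 = 4.800 atm
P(gaseous products) = (4+6)/5 × 24.0 = 48.00 atm
P_total at 802 K = 4.800 + 48.00 = 52.80 atm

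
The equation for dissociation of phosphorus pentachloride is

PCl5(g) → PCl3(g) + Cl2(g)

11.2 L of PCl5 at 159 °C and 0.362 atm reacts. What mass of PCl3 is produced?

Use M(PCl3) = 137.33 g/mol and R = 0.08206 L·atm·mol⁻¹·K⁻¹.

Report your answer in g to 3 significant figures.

n(PCl5) = PV/RT = (0.362 × 11.2) / (0.08206 × 432.15) = 0.1143 mol
n(PCl3) = (1/1) × 0.1143 = 0.1143 mol
m(PCl3) = 0.1143 × 137.33 = 15.70 g

15.7 g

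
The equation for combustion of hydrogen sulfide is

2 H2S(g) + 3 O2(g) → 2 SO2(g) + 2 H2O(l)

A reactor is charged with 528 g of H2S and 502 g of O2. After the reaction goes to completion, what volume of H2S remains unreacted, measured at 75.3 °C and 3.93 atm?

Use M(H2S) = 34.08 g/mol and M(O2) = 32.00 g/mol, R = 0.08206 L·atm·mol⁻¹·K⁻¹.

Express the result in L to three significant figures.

36.6 L

n(H2S) = 528 / 34.08 = 15.49 mol
n(O2) = 502 / 32.00 = 15.69 mol
For 15.49 mol H2S, stoichiometry requires (3/2) × 15.49 = 23.23 mol O2; 15.69 mol is available, so O2 is limiting.
n(H2S) consumed = (2/3) × 15.69 = 10.46 mol; remaining = 15.49 − 10.46 = 5.030 mol
V(H2S) = nRT/P = 5.030 × 0.08206 × 348.45 / 3.93 = 36.60 L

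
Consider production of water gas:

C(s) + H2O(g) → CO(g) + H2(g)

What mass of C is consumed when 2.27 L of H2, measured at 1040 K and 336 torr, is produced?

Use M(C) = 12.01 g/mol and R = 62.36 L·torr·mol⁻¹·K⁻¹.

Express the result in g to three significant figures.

0.141 g

n(H2) = PV/RT = (336 × 2.27) / (62.36 × 1040) = 0.01176 mol
n(C) = (1/1) × 0.01176 = 0.01176 mol
m(C) = 0.01176 × 12.01 = 0.1412 g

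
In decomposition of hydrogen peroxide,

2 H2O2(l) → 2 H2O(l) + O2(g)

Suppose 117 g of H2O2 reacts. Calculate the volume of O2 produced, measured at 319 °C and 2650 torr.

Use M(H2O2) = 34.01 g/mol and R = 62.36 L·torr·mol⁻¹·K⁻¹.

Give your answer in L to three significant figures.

n(H2O2) = 117.0 / 34.01 = 3.440 mol
n(O2) = (1/2) × 3.440 = 1.720 mol
V = nRT/P = 1.720 × 62.36 × 592.15 / 2650 = 23.97 L

24.0 L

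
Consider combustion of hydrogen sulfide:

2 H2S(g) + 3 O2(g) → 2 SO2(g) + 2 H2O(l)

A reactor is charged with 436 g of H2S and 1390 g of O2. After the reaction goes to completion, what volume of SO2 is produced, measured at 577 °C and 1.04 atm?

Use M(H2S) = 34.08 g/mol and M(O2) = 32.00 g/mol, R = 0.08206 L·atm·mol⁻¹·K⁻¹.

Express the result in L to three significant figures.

858 L

n(H2S) = 436 / 34.08 = 12.79 mol
n(O2) = 1390 / 32.00 = 43.44 mol
For 12.79 mol H2S, stoichiometry requires (3/2) × 12.79 = 19.18 mol O2; 43.44 mol is available, so H2S is limiting.
n(SO2) = (2/2) × 12.79 = 12.79 mol
V(SO2) = nRT/P = 12.79 × 0.08206 × 850.15 / 1.04 = 858.0 L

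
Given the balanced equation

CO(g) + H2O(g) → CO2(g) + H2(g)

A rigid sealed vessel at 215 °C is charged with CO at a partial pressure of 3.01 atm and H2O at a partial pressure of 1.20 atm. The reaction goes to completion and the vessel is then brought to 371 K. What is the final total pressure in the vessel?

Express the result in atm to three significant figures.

Because the vessel is rigid and T is held at 215 °C, work the stoichiometry in partial pressures (P_i = n_iRT/V).
P(H2O) required for 3.01 atm of CO = (1/1) × 3.01 = 3.010 atm; available 1.20 atm, so H2O is limiting.
P(CO) remaining = 3.01 − (1/1) × 1.20 = 1.810 atm
P(gaseous products) = (1+1)/1 × 1.20 = 2.400 atm
P_total at 215 °C = 1.810 + 2.400 = 4.210 atm
Scaling to 371 K: P = 4.210 × 371/488.15 = 3.200 atm

3.20 atm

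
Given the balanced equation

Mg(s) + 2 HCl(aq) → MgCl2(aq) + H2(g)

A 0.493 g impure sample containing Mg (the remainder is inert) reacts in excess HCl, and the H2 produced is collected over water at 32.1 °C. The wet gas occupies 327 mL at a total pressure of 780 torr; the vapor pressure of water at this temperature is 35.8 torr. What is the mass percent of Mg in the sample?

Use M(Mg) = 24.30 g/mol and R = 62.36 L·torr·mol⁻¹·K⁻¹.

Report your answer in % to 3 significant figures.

P(H2) = 780 − 35.8 = 744.2 torr
n(H2) = PV/RT = (744.2 × 0.3270) / (62.36 × 305.25) = 0.01278 mol
n(Mg) = (1/1) × 0.01278 = 0.01278 mol
m(Mg) = 0.01278 × 24.30 = 0.3106 g
%Mg = 0.3106 / 0.493 × 100 = 63.00%

63.0 %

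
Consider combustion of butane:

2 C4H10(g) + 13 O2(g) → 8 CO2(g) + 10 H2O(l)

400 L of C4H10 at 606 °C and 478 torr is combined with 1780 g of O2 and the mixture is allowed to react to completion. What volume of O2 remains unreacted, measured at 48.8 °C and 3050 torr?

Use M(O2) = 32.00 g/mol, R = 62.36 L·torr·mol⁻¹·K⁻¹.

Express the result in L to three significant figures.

n(C4H10) = PV/RT = (478 × 400) / (62.36 × 879.15) = 3.488 mol
n(O2) = 1780 / 32.00 = 55.62 mol
For 3.488 mol C4H10, stoichiometry requires (13/2) × 3.488 = 22.67 mol O2; 55.62 mol is available, so C4H10 is limiting.
n(O2) consumed = (13/2) × 3.488 = 22.67 mol; remaining = 55.62 − 22.67 = 32.95 mol
V(O2) = nRT/P = 32.95 × 62.36 × 321.95 / 3050 = 216.9 L

217 L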